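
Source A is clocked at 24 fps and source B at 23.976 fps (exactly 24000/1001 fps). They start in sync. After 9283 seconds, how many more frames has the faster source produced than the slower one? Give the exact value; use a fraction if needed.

222792/1001 frames

A emits 24 × 9283 = 222792 frames; B emits 24000/1001 × 9283 = 222792000/1001.
Difference = 222792/1001 frames (≈ 222.5694); B is behind A.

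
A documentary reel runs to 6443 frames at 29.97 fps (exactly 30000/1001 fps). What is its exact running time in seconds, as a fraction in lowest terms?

Running time = 6443 ÷ (30000/1001) = 6443 × 1001/30000 = 6449443/30000 s.

6449443/30000 seconds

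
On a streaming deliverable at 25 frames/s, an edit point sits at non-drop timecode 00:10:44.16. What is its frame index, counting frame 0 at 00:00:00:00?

Total seconds to the label: (0 × 3600 + 10 × 60 + 44) = 644.
Frame index = 644 × 25 + 16 = 16116.

frame 16116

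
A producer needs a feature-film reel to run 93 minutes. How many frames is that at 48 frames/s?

93 min = 5580 s.
Frames = 5580 × 48 = 267840.

267840 frames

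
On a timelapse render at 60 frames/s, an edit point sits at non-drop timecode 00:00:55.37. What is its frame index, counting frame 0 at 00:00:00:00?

3337

Total seconds to the label: (0 × 3600 + 0 × 60 + 55) = 55.
Frame index = 55 × 60 + 37 = 3337.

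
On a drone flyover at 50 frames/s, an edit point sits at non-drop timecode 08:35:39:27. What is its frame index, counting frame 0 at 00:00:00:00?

1546977

Total seconds to the label: (8 × 3600 + 35 × 60 + 39) = 30939.
Frame index = 30939 × 50 + 27 = 1546977.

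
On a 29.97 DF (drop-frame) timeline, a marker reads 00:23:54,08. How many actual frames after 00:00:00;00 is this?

42986

As if non-drop at 30 labels/s: (0 × 3600 + 23 × 60 + 54) × 30 + 8 = 43028.
Minute boundaries passed: 23; those not divisible by 10: 23 − 2 = 21; dropped labels = 2 × 21 = 42.
Actual frame index = 43028 − 42 = 42986.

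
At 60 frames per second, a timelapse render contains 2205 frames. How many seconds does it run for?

36.75 seconds

Running time = 2205 / (60) = 36.75 s.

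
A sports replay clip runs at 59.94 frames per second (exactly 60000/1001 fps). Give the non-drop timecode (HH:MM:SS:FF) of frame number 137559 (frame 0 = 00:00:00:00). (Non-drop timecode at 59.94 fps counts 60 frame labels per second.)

00:38:12:39

137559 ÷ 60 = 2292 full seconds, remainder 39 frames.
2292 s = 0 h 38 min 12 s.
Timecode: 00:38:12:39.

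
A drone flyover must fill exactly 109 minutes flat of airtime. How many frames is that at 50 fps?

327000 frames

109 min = 6540 s.
Frames = 6540 × 50 = 327000.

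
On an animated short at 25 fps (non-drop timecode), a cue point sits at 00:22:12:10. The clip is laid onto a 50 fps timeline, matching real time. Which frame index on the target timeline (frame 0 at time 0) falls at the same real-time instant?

Source frame index: (0×3600 + 22×60 + 12) × 25 + 10 = 33310.
Real time: 33310 / (25) = 6662/5 s.
Target frame: (6662/5) × (50) = 66620.

frame 66620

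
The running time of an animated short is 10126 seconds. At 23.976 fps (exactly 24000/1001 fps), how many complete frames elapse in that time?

Frames = 10126 × 24000/1001 = 243024000/1001 ≈ 242781.2188.
Complete frames: 242781.

242781 frames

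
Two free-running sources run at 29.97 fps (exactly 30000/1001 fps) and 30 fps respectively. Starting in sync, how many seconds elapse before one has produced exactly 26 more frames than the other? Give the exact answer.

The gap grows by |30 − 30000/1001| = 30/1001 frames per second.
Time for a 26-frame gap: 26 ÷ (30/1001) = 13013/15 s.

13013/15 seconds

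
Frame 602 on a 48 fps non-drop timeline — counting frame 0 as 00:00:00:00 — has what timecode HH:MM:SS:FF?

602 ÷ 48 = 12 full seconds, remainder 26 frames.
12 s = 0 h 0 min 12 s.
Timecode: 00:00:12:26.

00:00:12:26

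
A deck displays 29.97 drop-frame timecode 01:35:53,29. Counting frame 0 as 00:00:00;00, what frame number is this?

Complete 10-minute blocks: 9, each 17982 frames → 161838.
Remaining 5 whole minutes in the current block: 1800 + 4 × 1798 = 8992 frames.
Within the current minute: 53 × 30 + 29 − 2 = 1617 (labels ;00/;01 skipped at this minute). Total = 161838 + 8992 + 1617 = 172447.

172447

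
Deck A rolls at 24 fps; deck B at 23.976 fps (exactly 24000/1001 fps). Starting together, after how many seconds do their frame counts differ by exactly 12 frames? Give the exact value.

The gap grows by |24000/1001 − 24| = 24/1001 frames per second.
Time for a 12-frame gap: 12 ÷ (24/1001) = 500.5 s.

500.5 seconds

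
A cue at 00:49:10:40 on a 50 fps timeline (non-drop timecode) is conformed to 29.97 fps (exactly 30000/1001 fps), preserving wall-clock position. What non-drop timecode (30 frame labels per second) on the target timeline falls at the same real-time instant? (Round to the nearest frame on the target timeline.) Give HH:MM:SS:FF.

Source frame index: (0×3600 + 49×60 + 10) × 50 + 40 = 147540.
Real time: 147540 / (50) = 14754/5 s.
Target frame: (14754/5) × (30000/1001) = 88524000/1001 ≈ 88435.564 → 88436.
At 30 labels/s: frame 88436 → 00:49:07:26.

00:49:07:26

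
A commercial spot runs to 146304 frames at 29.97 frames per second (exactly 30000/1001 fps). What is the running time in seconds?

4881.6768 seconds

Running time = 146304 / (30000/1001) = 4881.6768 s.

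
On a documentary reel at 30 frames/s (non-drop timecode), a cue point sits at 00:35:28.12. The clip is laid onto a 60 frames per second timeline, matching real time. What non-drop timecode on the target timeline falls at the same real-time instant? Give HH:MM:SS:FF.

00:35:28:24

Source frame index: (0×3600 + 35×60 + 28) × 30 + 12 = 63852.
Real time: 63852 / (30) = 10642/5 s.
Target frame: (10642/5) × (60) = 127704.
At 60 labels/s: frame 127704 → 00:35:28:24.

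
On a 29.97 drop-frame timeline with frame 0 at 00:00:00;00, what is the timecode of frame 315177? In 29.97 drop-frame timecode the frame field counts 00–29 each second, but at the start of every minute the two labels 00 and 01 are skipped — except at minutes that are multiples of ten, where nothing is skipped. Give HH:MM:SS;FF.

Ten DF minutes hold 17982 frames, so frame 315177 lies in block 17 (frames 305694–323675) with 9483 frames into that block.
The block's first minute is 1800 frames and the rest 1798 each; 9483 frames reaches minute 5, so 17 × 18 + 5 × 2 = 316 labels have been skipped so far.
Adding those back, label number 315177 + 316 = 315493 at 30 labels/s is 10516 s + 13 f = 2 h 55 min 16 s frame 13, i.e. 02:55:16;13.

02:55:16;13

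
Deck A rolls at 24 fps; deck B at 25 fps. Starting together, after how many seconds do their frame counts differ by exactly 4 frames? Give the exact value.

4 seconds

The gap grows by |25 − 24| = 1 frame per second.
Time for a 4-frame gap: 4 ÷ (1) = 4 s.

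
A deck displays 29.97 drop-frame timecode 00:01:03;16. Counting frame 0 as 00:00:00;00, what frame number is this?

Complete 10-minute blocks: 0, each 17982 frames → 0.
Remaining 1 whole minute in the current block: 1800 + 0 × 1798 = 1800 frames.
Within the current minute: 3 × 30 + 16 − 2 = 104 (labels ;00/;01 skipped at this minute). Total = 0 + 1800 + 104 = 1904.

1904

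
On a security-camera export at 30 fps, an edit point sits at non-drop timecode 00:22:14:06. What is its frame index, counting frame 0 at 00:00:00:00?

Total seconds to the label: (0 × 3600 + 22 × 60 + 14) = 1334.
Frame index = 1334 × 30 + 6 = 40026.

40026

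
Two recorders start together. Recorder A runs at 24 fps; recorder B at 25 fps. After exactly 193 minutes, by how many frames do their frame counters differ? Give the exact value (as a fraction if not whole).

193 min = 11580 s.
A emits 24 × 11580 = 277920 frames; B emits 25 × 11580 = 289500.
Difference = 11580 frames; B is ahead of A.

11580 frames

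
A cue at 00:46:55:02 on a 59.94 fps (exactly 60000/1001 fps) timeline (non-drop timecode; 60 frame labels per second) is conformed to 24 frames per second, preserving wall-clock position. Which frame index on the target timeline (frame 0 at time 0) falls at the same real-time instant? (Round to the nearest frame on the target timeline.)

frame 67628

Source frame index: (0×3600 + 46×60 + 55) × 60 + 2 = 168902.
Real time: 168902 / (60000/1001) = 84535451/30000 s.
Target frame: (84535451/30000) × (24) = 84535451/1250 ≈ 67628.361 → 67628.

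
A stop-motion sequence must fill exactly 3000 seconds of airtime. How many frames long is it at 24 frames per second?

Frames = 3000 × 24 = 72000.

72000 frames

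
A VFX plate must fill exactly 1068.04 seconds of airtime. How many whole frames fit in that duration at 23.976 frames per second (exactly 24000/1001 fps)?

25607 frames

Frames = 1068.04 × 24000/1001 = 25632960/1001 ≈ 25607.3526.
Complete frames: 25607.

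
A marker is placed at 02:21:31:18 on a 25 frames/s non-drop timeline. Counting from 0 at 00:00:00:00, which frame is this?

frame 212293

Total seconds to the label: (2 × 3600 + 21 × 60 + 31) = 8491.
Frame index = 8491 × 25 + 18 = 212293.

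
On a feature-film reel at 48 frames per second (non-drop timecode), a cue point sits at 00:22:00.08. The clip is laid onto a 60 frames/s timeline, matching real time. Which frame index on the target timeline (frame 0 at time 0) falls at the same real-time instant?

Source frame index: (0×3600 + 22×60 + 0) × 48 + 8 = 63368.
Real time: 63368 / (48) = 7921/6 s.
Target frame: (7921/6) × (60) = 79210.

frame 79210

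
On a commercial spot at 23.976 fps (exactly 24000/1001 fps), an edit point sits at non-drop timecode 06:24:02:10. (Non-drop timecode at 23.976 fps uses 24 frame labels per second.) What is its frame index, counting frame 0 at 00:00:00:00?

Total seconds to the label: (6 × 3600 + 24 × 60 + 2) = 23042.
Frame index = 23042 × 24 + 10 = 553018.

553018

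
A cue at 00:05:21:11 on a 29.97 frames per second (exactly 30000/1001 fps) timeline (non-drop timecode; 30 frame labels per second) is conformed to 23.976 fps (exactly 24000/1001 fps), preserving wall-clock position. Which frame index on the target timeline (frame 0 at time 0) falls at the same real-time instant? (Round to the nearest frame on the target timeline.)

frame 7713

Source frame index: (0×3600 + 5×60 + 21) × 30 + 11 = 9641.
Real time: 9641 / (30000/1001) = 9650641/30000 s.
Target frame: (9650641/30000) × (24000/1001) = 38564/5 ≈ 7712.800 → 7713.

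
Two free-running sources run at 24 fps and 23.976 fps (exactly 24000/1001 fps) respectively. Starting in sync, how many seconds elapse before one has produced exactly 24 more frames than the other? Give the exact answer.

1001 seconds

The gap grows by |24000/1001 − 24| = 24/1001 frames per second.
Time for a 24-frame gap: 24 ÷ (24/1001) = 1001 s.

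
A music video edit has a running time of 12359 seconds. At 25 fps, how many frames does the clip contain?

Frames = 12359 × 25 = 308975.

308975 frames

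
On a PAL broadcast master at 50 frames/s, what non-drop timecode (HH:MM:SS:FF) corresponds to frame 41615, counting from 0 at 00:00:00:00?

41615 ÷ 50 = 832 full seconds, remainder 15 frames.
832 s = 0 h 13 min 52 s.
Timecode: 00:13:52:15.

00:13:52:15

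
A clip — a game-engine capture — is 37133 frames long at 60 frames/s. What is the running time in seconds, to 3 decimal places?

618.883 seconds

Running time = 37133 × 1/60 = 37133/60 s ≈ 618.883 s.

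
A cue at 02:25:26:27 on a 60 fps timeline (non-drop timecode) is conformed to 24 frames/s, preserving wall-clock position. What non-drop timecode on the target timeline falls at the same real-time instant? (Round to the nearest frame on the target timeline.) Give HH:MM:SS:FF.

Source frame index: (2×3600 + 25×60 + 26) × 60 + 27 = 523587.
Real time: 523587 / (60) = 174529/20 s.
Target frame: (174529/20) × (24) = 1047174/5 ≈ 209434.800 → 209435.
At 24 labels/s: frame 209435 → 02:25:26:11.

02:25:26:11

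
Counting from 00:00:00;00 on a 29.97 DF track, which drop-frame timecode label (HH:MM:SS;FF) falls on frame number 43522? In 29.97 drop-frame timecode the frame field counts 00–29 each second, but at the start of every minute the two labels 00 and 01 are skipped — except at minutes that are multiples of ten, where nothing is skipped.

Each 10-minute DF block holds 10 × 60 × 30 − 9 × 2 = 17982 frames. 43522 ÷ 17982 → 2 full blocks, remainder 7558.
Within the partial block the first minute is 1800 frames and each further minute 1798, so 4 further minute boundaries passed. Total skipped labels = 18 × 2 + 2 × 4 = 44.
Non-drop label index = 43522 + 44 = 43566; at 30 labels/s that is 00:24:12:06, i.e. DF 00:24:12;06.

00:24:12;06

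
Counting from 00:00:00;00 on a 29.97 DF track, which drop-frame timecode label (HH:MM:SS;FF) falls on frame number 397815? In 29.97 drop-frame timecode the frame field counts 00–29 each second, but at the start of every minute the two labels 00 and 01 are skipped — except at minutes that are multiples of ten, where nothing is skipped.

03:41:13;23

Each 10-minute DF block holds 10 × 60 × 30 − 9 × 2 = 17982 frames. 397815 ÷ 17982 → 22 full blocks, remainder 2211.
Within the partial block the first minute is 1800 frames and each further minute 1798, so 1 further minute boundary passed. Total skipped labels = 18 × 22 + 2 × 1 = 398.
Non-drop label index = 397815 + 398 = 398213; at 30 labels/s that is 03:41:13:23, i.e. DF 03:41:13;23.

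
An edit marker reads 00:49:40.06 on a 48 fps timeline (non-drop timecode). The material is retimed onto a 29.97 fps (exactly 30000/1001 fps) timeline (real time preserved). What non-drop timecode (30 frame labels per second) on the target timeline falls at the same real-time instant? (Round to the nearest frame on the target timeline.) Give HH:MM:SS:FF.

00:49:37:04

Source frame index: (0×3600 + 49×60 + 40) × 48 + 6 = 143046.
Real time: 143046 / (48) = 23841/8 s.
Target frame: (23841/8) × (30000/1001) = 89403750/1001 ≈ 89314.436 → 89314.
At 30 labels/s: frame 89314 → 00:49:37:04.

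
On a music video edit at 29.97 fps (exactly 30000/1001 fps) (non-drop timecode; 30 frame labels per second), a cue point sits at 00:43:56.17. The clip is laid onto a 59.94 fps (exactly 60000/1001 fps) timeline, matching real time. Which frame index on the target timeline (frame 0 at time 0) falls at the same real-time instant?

frame 158194

Source frame index: (0×3600 + 43×60 + 56) × 30 + 17 = 79097.
Real time: 79097 / (30000/1001) = 79176097/30000 s.
Target frame: (79176097/30000) × (60000/1001) = 158194.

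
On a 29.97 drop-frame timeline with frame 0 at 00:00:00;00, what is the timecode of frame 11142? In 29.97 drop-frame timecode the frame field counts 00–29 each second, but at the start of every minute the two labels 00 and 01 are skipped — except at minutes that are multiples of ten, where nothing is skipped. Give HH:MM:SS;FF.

00:06:11;24

Each 10-minute DF block holds 10 × 60 × 30 − 9 × 2 = 17982 frames. 11142 ÷ 17982 → 0 full blocks, remainder 11142.
Within the partial block the first minute is 1800 frames and each further minute 1798, so 6 further minute boundaries passed. Total skipped labels = 18 × 0 + 2 × 6 = 12.
Non-drop label index = 11142 + 12 = 11154; at 30 labels/s that is 00:06:11:24, i.e. DF 00:06:11;24.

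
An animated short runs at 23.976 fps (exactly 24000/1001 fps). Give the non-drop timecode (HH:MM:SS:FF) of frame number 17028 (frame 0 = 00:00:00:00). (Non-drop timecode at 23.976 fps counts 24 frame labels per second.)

17028 ÷ 24 = 709 full seconds, remainder 12 frames.
709 s = 0 h 11 min 49 s.
Timecode: 00:11:49:12.

00:11:49:12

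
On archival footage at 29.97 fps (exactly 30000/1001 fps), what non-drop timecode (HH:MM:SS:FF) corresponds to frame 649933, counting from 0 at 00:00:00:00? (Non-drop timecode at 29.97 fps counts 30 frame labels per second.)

649933 ÷ 30 = 21664 full seconds, remainder 13 frames.
21664 s = 6 h 1 min 4 s.
Timecode: 06:01:04:13.

06:01:04:13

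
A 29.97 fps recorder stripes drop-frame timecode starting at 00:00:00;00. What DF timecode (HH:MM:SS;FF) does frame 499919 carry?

04:38:00;21

Ten DF minutes hold 17982 frames, so frame 499919 lies in block 27 (frames 485514–503495) with 14405 frames into that block.
The block's first minute is 1800 frames and the rest 1798 each; 14405 frames reaches minute 8, so 27 × 18 + 8 × 2 = 502 labels have been skipped so far.
Adding those back, label number 499919 + 502 = 500421 at 30 labels/s is 16680 s + 21 f = 4 h 38 min 0 s frame 21, i.e. 04:38:00;21.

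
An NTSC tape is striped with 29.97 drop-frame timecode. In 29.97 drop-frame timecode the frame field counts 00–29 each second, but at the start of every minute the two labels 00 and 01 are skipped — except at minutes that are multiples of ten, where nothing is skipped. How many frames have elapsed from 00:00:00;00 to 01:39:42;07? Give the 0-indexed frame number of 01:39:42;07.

179287

Complete 10-minute blocks: 9, each 17982 frames → 161838.
Remaining 9 whole minutes in the current block: 1800 + 8 × 1798 = 16184 frames.
Within the current minute: 42 × 30 + 7 − 2 = 1265 (labels ;00/;01 skipped at this minute). Total = 161838 + 16184 + 1265 = 179287.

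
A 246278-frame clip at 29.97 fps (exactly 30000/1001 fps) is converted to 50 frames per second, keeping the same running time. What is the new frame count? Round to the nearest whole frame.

410874 frames

Frames at target rate = 246278 × (50) / (30000/1001) = 123262139/300 ≈ 410873.797.
Nearest whole frame: 410874.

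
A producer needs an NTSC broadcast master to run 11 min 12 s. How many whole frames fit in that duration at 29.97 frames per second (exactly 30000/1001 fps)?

20139 frames

11 min 12 s = 672 s.
Frames = 672 × 30000/1001 = 2880000/143 ≈ 20139.8601.
Complete frames: 20139.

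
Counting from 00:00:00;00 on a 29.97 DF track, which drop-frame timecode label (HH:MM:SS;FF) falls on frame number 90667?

00:50:25;07

Ten DF minutes hold 17982 frames, so frame 90667 lies in block 5 (frames 89910–107891) with 757 frames into that block.
The block's first minute is 1800 frames and the rest 1798 each; 757 frames reaches minute 0, so 5 × 18 + 0 × 2 = 90 labels have been skipped so far.
Adding those back, label number 90667 + 90 = 90757 at 30 labels/s is 3025 s + 7 f = 0 h 50 min 25 s frame 7, i.e. 00:50:25;07.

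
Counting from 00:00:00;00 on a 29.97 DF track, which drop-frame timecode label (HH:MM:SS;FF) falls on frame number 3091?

00:01:43;03

Ten DF minutes hold 17982 frames, so frame 3091 lies in block 0 (frames 0–17981) with 3091 frames into that block.
The block's first minute is 1800 frames and the rest 1798 each; 3091 frames reaches minute 1, so 0 × 18 + 1 × 2 = 2 labels have been skipped so far.
Adding those back, label number 3091 + 2 = 3093 at 30 labels/s is 103 s + 3 f = 0 h 1 min 43 s frame 3, i.e. 00:01:43;03.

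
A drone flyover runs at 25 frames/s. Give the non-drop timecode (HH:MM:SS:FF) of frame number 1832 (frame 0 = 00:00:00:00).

1832 ÷ 25 = 73 full seconds, remainder 7 frames.
73 s = 0 h 1 min 13 s.
Timecode: 00:01:13:07.

00:01:13:07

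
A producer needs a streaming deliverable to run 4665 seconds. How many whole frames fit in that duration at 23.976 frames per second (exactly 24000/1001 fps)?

Frames = 4665 × 24000/1001 = 111960000/1001 ≈ 111848.1518.
Complete frames: 111848.

111848 frames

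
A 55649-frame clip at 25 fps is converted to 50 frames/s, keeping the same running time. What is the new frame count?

Target frames = source frames × (target rate / source rate) = 55649 × (50)/(25) = 55649 × 2 = 111298.

111298 frames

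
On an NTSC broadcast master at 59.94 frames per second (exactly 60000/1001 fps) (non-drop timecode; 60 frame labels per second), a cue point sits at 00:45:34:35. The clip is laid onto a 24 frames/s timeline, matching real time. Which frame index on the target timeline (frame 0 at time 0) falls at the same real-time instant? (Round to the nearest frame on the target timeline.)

frame 65696

Source frame index: (0×3600 + 45×60 + 34) × 60 + 35 = 164075.
Real time: 164075 / (60000/1001) = 6569563/2400 s.
Target frame: (6569563/2400) × (24) = 6569563/100 ≈ 65695.630 → 65696.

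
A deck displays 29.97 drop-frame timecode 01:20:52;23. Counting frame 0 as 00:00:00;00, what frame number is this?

145439

As if non-drop at 30 labels/s: (1 × 3600 + 20 × 60 + 52) × 30 + 23 = 145583.
Minute boundaries passed: 80; those not divisible by 10: 80 − 8 = 72; dropped labels = 2 × 72 = 144.
Actual frame index = 145583 − 144 = 145439.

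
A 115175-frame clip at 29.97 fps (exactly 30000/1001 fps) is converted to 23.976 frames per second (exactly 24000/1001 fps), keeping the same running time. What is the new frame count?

Target frames = source frames × (target rate / source rate) = 115175 × (24000/1001)/(30000/1001) = 115175 × 4/5 = 92140.

92140 frames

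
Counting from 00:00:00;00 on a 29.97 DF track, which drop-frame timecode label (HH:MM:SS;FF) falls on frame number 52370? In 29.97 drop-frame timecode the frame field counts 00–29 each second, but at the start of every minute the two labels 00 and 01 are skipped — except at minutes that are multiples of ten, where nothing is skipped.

Ten DF minutes hold 17982 frames, so frame 52370 lies in block 2 (frames 35964–53945) with 16406 frames into that block.
The block's first minute is 1800 frames and the rest 1798 each; 16406 frames reaches minute 9, so 2 × 18 + 9 × 2 = 54 labels have been skipped so far.
Adding those back, label number 52370 + 54 = 52424 at 30 labels/s is 1747 s + 14 f = 0 h 29 min 7 s frame 14, i.e. 00:29:07;14.

00:29:07;14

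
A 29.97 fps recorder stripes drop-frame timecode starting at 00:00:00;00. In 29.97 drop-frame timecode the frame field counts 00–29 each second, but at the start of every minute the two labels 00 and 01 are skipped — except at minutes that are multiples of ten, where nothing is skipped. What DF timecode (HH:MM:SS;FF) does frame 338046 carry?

03:07:59;14

Each 10-minute DF block holds 10 × 60 × 30 − 9 × 2 = 17982 frames. 338046 ÷ 17982 → 18 full blocks, remainder 14370.
Within the partial block the first minute is 1800 frames and each further minute 1798, so 7 further minute boundaries passed. Total skipped labels = 18 × 18 + 2 × 7 = 338.
Non-drop label index = 338046 + 338 = 338384; at 30 labels/s that is 03:07:59:14, i.e. DF 03:07:59;14.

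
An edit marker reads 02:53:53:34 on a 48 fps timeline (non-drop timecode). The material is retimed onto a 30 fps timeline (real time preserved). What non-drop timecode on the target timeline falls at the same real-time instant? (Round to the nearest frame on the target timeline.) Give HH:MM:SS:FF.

Source frame index: (2×3600 + 53×60 + 53) × 48 + 34 = 500818.
Real time: 500818 / (48) = 250409/24 s.
Target frame: (250409/24) × (30) = 1252045/4 ≈ 313011.250 → 313011.
At 30 labels/s: frame 313011 → 02:53:53:21.

02:53:53:21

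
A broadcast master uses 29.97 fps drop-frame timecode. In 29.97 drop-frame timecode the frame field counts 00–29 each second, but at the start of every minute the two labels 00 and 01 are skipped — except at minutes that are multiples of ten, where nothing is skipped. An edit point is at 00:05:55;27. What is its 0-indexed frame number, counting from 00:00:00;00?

10667

As if non-drop at 30 labels/s: (0 × 3600 + 5 × 60 + 55) × 30 + 27 = 10677.
Minute boundaries passed: 5; those not divisible by 10: 5 − 0 = 5; dropped labels = 2 × 5 = 10.
Actual frame index = 10677 − 10 = 10667.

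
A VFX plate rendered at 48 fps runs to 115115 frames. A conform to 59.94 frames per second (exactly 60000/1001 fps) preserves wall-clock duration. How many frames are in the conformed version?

143750 frames

Target frames = source frames × (target rate / source rate) = 115115 × (60000/1001)/(48) = 115115 × 1250/1001 = 143750.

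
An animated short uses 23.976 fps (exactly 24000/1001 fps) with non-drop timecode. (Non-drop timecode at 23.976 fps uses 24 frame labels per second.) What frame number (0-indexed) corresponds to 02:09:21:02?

Total seconds to the label: (2 × 3600 + 9 × 60 + 21) = 7761.
Frame index = 7761 × 24 + 2 = 186266.

frame 186266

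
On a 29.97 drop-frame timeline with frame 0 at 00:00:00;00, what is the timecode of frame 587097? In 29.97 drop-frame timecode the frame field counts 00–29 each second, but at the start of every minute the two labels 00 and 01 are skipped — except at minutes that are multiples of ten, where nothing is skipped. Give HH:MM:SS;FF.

Each 10-minute DF block holds 10 × 60 × 30 − 9 × 2 = 17982 frames. 587097 ÷ 17982 → 32 full blocks, remainder 11673.
Within the partial block the first minute is 1800 frames and each further minute 1798, so 6 further minute boundaries passed. Total skipped labels = 18 × 32 + 2 × 6 = 588.
Non-drop label index = 587097 + 588 = 587685; at 30 labels/s that is 05:26:29:15, i.e. DF 05:26:29;15.

05:26:29;15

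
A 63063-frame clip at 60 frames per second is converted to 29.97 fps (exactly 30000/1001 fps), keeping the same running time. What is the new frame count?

31500 frames

Target frames = source frames × (target rate / source rate) = 63063 × (30000/1001)/(60) = 63063 × 500/1001 = 31500.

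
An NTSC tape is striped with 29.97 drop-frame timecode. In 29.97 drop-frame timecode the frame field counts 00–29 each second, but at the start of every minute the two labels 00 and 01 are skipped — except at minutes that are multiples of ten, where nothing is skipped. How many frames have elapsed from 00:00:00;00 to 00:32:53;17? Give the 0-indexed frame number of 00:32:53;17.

Complete 10-minute blocks: 3, each 17982 frames → 53946.
Remaining 2 whole minutes in the current block: 1800 + 1 × 1798 = 3598 frames.
Within the current minute: 53 × 30 + 17 − 2 = 1605 (labels ;00/;01 skipped at this minute). Total = 53946 + 3598 + 1605 = 59149.

59149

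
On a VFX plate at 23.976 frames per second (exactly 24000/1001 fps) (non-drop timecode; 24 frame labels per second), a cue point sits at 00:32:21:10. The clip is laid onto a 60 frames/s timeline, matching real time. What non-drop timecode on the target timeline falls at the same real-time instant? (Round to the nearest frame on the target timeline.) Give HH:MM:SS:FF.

00:32:23:21

Source frame index: (0×3600 + 32×60 + 21) × 24 + 10 = 46594.
Real time: 46594 / (24000/1001) = 23320297/12000 s.
Target frame: (23320297/12000) × (60) = 23320297/200 ≈ 116601.485 → 116601.
At 60 labels/s: frame 116601 → 00:32:23:21.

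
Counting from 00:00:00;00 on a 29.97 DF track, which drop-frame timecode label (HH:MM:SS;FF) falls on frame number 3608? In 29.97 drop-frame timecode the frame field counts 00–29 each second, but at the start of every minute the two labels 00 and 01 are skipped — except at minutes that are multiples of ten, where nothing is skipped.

00:02:00;12

Ten DF minutes hold 17982 frames, so frame 3608 lies in block 0 (frames 0–17981) with 3608 frames into that block.
The block's first minute is 1800 frames and the rest 1798 each; 3608 frames reaches minute 2, so 0 × 18 + 2 × 2 = 4 labels have been skipped so far.
Adding those back, label number 3608 + 4 = 3612 at 30 labels/s is 120 s + 12 f = 0 h 2 min 0 s frame 12, i.e. 00:02:00;12.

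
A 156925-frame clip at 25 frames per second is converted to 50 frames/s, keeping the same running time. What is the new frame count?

313850 frames

Frames at target rate = 156925 × (50) / (25) = 313850.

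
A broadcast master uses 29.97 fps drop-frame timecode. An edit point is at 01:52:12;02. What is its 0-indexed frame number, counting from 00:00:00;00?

201760

Complete 10-minute blocks: 11, each 17982 frames → 197802.
Remaining 2 whole minutes in the current block: 1800 + 1 × 1798 = 3598 frames.
Within the current minute: 12 × 30 + 2 − 2 = 360 (labels ;00/;01 skipped at this minute). Total = 197802 + 3598 + 360 = 201760.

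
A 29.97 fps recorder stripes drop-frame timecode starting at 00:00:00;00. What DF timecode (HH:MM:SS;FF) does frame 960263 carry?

08:54:00;25

Each 10-minute DF block holds 10 × 60 × 30 − 9 × 2 = 17982 frames. 960263 ÷ 17982 → 53 full blocks, remainder 7217.
Within the partial block the first minute is 1800 frames and each further minute 1798, so 4 further minute boundaries passed. Total skipped labels = 18 × 53 + 2 × 4 = 962.
Non-drop label index = 960263 + 962 = 961225; at 30 labels/s that is 08:54:00:25, i.e. DF 08:54:00;25.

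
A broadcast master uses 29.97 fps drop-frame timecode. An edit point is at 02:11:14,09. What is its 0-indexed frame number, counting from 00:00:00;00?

235993

Complete 10-minute blocks: 13, each 17982 frames → 233766.
Remaining 1 whole minute in the current block: 1800 + 0 × 1798 = 1800 frames.
Within the current minute: 14 × 30 + 9 − 2 = 427 (labels ;00/;01 skipped at this minute). Total = 233766 + 1800 + 427 = 235993.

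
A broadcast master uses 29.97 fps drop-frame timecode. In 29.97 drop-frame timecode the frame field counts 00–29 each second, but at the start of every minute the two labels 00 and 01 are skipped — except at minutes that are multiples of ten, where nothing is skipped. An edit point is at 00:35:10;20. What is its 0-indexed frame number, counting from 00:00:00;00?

63256

Complete 10-minute blocks: 3, each 17982 frames → 53946.
Remaining 5 whole minutes in the current block: 1800 + 4 × 1798 = 8992 frames.
Within the current minute: 10 × 30 + 20 − 2 = 318 (labels ;00/;01 skipped at this minute). Total = 53946 + 8992 + 318 = 63256.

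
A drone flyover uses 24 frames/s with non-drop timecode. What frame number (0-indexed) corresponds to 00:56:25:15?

frame 81255

Total seconds to the label: (0 × 3600 + 56 × 60 + 25) = 3385.
Frame index = 3385 × 24 + 15 = 81255.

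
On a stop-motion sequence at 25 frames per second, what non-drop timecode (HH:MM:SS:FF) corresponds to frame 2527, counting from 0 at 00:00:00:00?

00:01:41:02

2527 ÷ 25 = 101 full seconds, remainder 2 frames.
101 s = 0 h 1 min 41 s.
Timecode: 00:01:41:02.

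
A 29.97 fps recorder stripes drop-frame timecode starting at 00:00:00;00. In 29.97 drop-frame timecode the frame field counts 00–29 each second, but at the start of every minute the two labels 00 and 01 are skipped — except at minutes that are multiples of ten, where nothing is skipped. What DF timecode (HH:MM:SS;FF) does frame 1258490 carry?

11:39:51;20

Each 10-minute DF block holds 10 × 60 × 30 − 9 × 2 = 17982 frames. 1258490 ÷ 17982 → 69 full blocks, remainder 17732.
Within the partial block the first minute is 1800 frames and each further minute 1798, so 9 further minute boundaries passed. Total skipped labels = 18 × 69 + 2 × 9 = 1260.
Non-drop label index = 1258490 + 1260 = 1259750; at 30 labels/s that is 11:39:51:20, i.e. DF 11:39:51;20.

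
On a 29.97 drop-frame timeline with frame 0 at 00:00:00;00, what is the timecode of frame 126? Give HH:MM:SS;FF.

Each 10-minute DF block holds 10 × 60 × 30 − 9 × 2 = 17982 frames. 126 ÷ 17982 → 0 full blocks, remainder 126.
Within the partial block the first minute is 1800 frames and each further minute 1798, so 0 further minute boundaries passed. Total skipped labels = 18 × 0 + 2 × 0 = 0.
Non-drop label index = 126 + 0 = 126; at 30 labels/s that is 00:00:04:06, i.e. DF 00:00:04;06.

00:00:04;06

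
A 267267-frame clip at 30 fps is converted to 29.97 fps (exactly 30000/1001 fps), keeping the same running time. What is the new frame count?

267000 frames

Target frames = source frames × (target rate / source rate) = 267267 × (30000/1001)/(30) = 267267 × 1000/1001 = 267000.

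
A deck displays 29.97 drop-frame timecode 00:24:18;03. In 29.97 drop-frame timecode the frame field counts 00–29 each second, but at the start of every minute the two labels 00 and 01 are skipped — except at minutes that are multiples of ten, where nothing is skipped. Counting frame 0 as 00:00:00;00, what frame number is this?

Complete 10-minute blocks: 2, each 17982 frames → 35964.
Remaining 4 whole minutes in the current block: 1800 + 3 × 1798 = 7194 frames.
Within the current minute: 18 × 30 + 3 − 2 = 541 (labels ;00/;01 skipped at this minute). Total = 35964 + 7194 + 541 = 43699.

43699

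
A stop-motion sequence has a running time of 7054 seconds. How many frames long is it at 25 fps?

176350 frames

Frames = 7054 × 25 = 176350.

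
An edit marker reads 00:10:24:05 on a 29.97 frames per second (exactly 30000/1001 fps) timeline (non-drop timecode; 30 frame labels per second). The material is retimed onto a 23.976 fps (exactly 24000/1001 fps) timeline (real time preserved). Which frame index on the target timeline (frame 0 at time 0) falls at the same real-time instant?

frame 14980

Source frame index: (0×3600 + 10×60 + 24) × 30 + 5 = 18725.
Real time: 18725 / (30000/1001) = 749749/1200 s.
Target frame: (749749/1200) × (24000/1001) = 14980.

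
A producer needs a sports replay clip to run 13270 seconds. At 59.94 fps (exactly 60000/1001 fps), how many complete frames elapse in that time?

Frames = 13270 × 60000/1001 = 796200000/1001 ≈ 795404.5954.
Complete frames: 795404.

795404 frames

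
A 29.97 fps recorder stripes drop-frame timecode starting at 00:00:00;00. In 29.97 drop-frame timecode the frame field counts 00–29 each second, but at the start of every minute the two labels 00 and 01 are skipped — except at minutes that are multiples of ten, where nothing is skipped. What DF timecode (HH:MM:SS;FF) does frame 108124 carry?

Each 10-minute DF block holds 10 × 60 × 30 − 9 × 2 = 17982 frames. 108124 ÷ 17982 → 6 full blocks, remainder 232.
Within the partial block the first minute is 1800 frames and each further minute 1798, so 0 further minute boundaries passed. Total skipped labels = 18 × 6 + 2 × 0 = 108.
Non-drop label index = 108124 + 108 = 108232; at 30 labels/s that is 01:00:07:22, i.e. DF 01:00:07;22.

01:00:07;22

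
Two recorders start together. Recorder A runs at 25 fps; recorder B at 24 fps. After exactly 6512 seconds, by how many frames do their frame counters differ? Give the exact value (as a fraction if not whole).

6512 frames

A emits 25 × 6512 = 162800 frames; B emits 24 × 6512 = 156288.
Difference = 6512 frames; B is behind A.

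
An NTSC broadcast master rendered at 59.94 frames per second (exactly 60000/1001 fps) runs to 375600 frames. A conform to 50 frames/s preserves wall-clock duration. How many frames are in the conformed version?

313313 frames

Target frames = source frames × (target rate / source rate) = 375600 × (50)/(60000/1001) = 375600 × 1001/1200 = 313313.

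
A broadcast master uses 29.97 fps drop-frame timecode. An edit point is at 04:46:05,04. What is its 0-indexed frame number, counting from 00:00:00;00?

514438

As if non-drop at 30 labels/s: (4 × 3600 + 46 × 60 + 5) × 30 + 4 = 514954.
Minute boundaries passed: 286; those not divisible by 10: 286 − 28 = 258; dropped labels = 2 × 258 = 516.
Actual frame index = 514954 − 516 = 514438.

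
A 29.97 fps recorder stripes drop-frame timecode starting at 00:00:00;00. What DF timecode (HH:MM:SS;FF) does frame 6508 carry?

Each 10-minute DF block holds 10 × 60 × 30 − 9 × 2 = 17982 frames. 6508 ÷ 17982 → 0 full blocks, remainder 6508.
Within the partial block the first minute is 1800 frames and each further minute 1798, so 3 further minute boundaries passed. Total skipped labels = 18 × 0 + 2 × 3 = 6.
Non-drop label index = 6508 + 6 = 6514; at 30 labels/s that is 00:03:37:04, i.e. DF 00:03:37;04.

00:03:37;04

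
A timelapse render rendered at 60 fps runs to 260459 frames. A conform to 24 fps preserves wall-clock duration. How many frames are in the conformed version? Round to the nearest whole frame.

Frames at target rate = 260459 × (24) / (60) = 520918/5 ≈ 104183.600.
Nearest whole frame: 104184.

104184 frames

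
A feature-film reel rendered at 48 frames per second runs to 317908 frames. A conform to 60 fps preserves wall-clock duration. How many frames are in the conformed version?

Target frames = source frames × (target rate / source rate) = 317908 × (60)/(48) = 317908 × 5/4 = 397385.

397385 frames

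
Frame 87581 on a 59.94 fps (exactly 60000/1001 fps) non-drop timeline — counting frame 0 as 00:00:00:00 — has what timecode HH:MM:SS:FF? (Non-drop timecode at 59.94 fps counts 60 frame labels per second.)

00:24:19:41

87581 ÷ 60 = 1459 full seconds, remainder 41 frames.
1459 s = 0 h 24 min 19 s.
Timecode: 00:24:19:41.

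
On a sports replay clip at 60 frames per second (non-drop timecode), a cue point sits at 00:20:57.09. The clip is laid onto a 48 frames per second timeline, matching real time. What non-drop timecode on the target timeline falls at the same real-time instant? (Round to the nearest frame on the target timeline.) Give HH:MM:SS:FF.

00:20:57:07

Source frame index: (0×3600 + 20×60 + 57) × 60 + 9 = 75429.
Real time: 75429 / (60) = 25143/20 s.
Target frame: (25143/20) × (48) = 301716/5 ≈ 60343.200 → 60343.
At 48 labels/s: frame 60343 → 00:20:57:07.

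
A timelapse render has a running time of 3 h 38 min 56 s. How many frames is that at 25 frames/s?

328400 frames

3 h 38 min 56 s = 13136 s.
Frames = 13136 × 25 = 328400.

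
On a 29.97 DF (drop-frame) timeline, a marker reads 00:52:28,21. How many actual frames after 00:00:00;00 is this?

Complete 10-minute blocks: 5, each 17982 frames → 89910.
Remaining 2 whole minutes in the current block: 1800 + 1 × 1798 = 3598 frames.
Within the current minute: 28 × 30 + 21 − 2 = 859 (labels ;00/;01 skipped at this minute). Total = 89910 + 3598 + 859 = 94367.

94367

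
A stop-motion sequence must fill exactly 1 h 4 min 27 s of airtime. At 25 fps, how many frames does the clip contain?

96675 frames

1 h 4 min 27 s = 3867 s.
Frames = 3867 × 25 = 96675.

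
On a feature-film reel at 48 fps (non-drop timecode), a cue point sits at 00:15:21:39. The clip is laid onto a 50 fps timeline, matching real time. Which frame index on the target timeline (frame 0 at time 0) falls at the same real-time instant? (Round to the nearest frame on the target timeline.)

frame 46091

Source frame index: (0×3600 + 15×60 + 21) × 48 + 39 = 44247.
Real time: 44247 / (48) = 14749/16 s.
Target frame: (14749/16) × (50) = 368725/8 ≈ 46090.625 → 46091.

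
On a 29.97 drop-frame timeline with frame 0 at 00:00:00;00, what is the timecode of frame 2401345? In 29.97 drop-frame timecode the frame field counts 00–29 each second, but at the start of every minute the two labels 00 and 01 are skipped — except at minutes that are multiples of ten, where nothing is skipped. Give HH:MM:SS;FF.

22:15:24;29

Each 10-minute DF block holds 10 × 60 × 30 − 9 × 2 = 17982 frames. 2401345 ÷ 17982 → 133 full blocks, remainder 9739.
Within the partial block the first minute is 1800 frames and each further minute 1798, so 5 further minute boundaries passed. Total skipped labels = 18 × 133 + 2 × 5 = 2404.
Non-drop label index = 2401345 + 2404 = 2403749; at 30 labels/s that is 22:15:24:29, i.e. DF 22:15:24;29.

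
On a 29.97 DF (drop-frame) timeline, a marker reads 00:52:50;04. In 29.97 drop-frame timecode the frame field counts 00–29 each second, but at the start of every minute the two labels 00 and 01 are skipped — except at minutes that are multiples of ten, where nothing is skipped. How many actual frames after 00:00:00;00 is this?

95010

Complete 10-minute blocks: 5, each 17982 frames → 89910.
Remaining 2 whole minutes in the current block: 1800 + 1 × 1798 = 3598 frames.
Within the current minute: 50 × 30 + 4 − 2 = 1502 (labels ;00/;01 skipped at this minute). Total = 89910 + 3598 + 1502 = 95010.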